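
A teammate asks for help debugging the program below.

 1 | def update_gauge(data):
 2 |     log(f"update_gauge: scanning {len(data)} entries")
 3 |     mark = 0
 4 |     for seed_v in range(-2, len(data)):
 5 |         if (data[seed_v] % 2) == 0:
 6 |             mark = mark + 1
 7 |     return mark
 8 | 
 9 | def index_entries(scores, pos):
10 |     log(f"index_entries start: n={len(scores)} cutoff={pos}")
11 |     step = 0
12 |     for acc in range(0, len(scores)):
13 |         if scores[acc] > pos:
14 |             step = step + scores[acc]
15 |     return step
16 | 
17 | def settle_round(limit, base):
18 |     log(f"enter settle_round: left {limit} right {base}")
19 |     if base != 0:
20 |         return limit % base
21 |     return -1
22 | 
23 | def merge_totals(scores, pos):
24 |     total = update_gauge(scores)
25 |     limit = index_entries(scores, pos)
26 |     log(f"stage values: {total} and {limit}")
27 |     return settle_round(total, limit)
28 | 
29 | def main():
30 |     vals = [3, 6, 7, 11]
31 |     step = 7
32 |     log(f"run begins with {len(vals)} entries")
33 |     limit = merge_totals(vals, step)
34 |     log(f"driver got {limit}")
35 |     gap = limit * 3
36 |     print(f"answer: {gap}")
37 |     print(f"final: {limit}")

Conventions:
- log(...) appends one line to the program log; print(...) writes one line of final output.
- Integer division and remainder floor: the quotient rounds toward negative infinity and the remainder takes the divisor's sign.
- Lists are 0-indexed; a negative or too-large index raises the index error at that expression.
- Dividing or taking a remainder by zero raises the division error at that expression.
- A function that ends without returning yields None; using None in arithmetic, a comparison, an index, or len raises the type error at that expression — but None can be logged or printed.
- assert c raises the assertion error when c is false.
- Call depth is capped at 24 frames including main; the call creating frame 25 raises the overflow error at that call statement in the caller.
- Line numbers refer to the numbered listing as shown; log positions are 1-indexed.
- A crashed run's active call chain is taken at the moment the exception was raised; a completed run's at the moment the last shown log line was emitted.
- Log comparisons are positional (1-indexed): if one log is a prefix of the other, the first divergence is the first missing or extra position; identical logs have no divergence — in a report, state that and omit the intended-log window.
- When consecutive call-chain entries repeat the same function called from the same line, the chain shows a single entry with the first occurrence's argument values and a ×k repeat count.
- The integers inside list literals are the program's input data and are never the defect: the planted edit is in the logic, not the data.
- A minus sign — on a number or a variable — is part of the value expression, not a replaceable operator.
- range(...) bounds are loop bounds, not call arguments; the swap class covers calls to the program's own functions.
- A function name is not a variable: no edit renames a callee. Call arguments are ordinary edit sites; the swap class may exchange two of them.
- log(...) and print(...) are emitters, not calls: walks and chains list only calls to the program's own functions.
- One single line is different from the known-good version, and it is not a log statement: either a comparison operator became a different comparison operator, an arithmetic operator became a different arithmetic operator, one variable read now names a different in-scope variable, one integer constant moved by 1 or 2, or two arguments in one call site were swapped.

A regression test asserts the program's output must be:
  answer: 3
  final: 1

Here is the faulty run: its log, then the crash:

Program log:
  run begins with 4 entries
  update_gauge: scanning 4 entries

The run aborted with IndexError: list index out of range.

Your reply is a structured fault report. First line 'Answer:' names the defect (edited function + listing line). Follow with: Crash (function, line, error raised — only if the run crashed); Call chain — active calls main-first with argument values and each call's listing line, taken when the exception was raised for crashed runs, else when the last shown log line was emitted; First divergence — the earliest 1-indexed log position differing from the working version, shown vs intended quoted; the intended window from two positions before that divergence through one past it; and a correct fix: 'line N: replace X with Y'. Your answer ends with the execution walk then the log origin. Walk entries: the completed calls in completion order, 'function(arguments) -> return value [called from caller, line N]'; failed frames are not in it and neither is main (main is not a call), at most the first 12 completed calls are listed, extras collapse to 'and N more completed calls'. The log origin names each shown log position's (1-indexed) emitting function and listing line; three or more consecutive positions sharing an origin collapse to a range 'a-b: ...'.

Answer: the defect is in update_gauge at line 4.
The tell: After 2 matching log lines the faulty run goes silent, while the working version continues with 'index_entries start: n=4 cutoff=7'.
Crash: update_gauge, line 5, IndexError.
Call chain: main -> merge_totals([3, 6, 7, 11], 7) (called at line 33) -> update_gauge([3, 6, 7, 11]) (called at line 24).
First divergence: position 3 — after 2 matching lines the faulty run goes silent; intended next line 'index_entries start: n=4 cutoff=7'.
Intended log window:
  1: run begins with 4 entries
  2: update_gauge: scanning 4 entries
  3: index_entries start: n=4 cutoff=7
  4: stage values: 1 and 11
Execution walk:
  (no call completed)
Log origin:
  1: emitted by main (line 32)
  2: emitted by update_gauge (line 2)
A correct fix: line 4: replace `-2` with `0`.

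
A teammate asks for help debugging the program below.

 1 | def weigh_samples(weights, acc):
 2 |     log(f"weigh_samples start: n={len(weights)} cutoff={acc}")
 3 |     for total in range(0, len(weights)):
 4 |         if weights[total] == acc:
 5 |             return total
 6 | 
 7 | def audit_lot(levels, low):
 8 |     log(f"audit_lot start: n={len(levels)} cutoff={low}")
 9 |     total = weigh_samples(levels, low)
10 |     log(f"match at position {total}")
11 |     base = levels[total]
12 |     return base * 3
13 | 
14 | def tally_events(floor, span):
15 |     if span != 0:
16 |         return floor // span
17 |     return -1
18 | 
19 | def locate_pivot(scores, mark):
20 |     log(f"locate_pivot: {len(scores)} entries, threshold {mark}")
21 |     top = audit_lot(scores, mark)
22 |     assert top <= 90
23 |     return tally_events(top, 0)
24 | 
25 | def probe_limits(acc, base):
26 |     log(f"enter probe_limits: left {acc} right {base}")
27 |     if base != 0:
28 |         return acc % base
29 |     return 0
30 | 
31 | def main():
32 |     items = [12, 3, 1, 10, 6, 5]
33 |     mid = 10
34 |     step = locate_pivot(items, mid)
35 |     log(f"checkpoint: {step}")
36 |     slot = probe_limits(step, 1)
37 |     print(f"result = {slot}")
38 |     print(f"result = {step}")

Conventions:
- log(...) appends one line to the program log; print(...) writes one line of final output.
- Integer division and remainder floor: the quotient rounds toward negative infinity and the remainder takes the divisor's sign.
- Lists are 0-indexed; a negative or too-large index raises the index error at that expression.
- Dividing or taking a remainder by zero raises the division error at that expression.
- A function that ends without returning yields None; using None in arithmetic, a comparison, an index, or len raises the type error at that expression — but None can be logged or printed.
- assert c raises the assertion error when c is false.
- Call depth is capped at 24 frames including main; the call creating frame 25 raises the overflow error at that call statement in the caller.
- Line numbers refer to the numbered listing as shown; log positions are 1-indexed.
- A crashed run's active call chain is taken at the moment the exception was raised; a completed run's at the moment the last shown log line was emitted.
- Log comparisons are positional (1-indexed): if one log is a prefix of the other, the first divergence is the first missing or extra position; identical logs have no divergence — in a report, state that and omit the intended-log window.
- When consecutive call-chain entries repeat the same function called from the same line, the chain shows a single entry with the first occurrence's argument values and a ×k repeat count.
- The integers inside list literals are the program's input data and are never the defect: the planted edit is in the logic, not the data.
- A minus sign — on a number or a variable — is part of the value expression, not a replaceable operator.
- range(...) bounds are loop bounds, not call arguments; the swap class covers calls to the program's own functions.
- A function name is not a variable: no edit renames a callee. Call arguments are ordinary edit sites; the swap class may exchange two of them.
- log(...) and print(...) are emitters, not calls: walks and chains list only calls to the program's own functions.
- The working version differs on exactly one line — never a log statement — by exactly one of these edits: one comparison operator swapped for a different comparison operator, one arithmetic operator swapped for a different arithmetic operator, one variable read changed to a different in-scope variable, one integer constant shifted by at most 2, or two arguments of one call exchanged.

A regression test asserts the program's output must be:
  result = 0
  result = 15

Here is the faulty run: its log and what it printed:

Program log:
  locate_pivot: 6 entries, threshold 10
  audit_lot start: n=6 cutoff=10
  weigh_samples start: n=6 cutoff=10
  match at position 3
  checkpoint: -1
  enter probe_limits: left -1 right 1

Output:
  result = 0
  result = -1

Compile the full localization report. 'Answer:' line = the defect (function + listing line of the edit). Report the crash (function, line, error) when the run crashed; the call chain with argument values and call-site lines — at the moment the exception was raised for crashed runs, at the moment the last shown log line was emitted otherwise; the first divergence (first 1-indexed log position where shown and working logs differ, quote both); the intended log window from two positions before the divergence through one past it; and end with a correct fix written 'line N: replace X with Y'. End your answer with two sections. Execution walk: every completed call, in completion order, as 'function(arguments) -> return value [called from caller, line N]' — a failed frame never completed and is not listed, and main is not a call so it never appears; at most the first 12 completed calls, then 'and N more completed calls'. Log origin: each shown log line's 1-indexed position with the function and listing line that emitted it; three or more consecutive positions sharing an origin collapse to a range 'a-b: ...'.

Answer: the defect is in locate_pivot at line 23.
Core observation: The earliest visible damage is log position 5 — 'checkpoint: -1' rather than the intended 'checkpoint: 15'.
Call chain: main -> probe_limits(-1, 1) (called at line 36).
First divergence: position 5 — shown 'checkpoint: -1', intended 'checkpoint: 15'.
Intended log window:
  3: weigh_samples start: n=6 cutoff=10
  4: match at position 3
  5: checkpoint: 15
  6: enter probe_limits: left 15 right 1
Execution walk:
  weigh_samples([12, 3, 1, 10, 6, 5], 10) -> 3  [called from audit_lot, line 9]
  audit_lot([12, 3, 1, 10, 6, 5], 10) -> 30  [called from locate_pivot, line 21]
  tally_events(30, 0) -> -1  [called from locate_pivot, line 23]
  locate_pivot([12, 3, 1, 10, 6, 5], 10) -> -1  [called from main, line 34]
  probe_limits(-1, 1) -> 0  [called from main, line 36]
Log origins:
  1: logged in locate_pivot at line 20
  2: logged in audit_lot at line 8
  3: logged in weigh_samples at line 2
  4: logged in audit_lot at line 10
  5: logged in main at line 35
  6: logged in probe_limits at line 26
A correct fix: line 23: replace `0` with `2`.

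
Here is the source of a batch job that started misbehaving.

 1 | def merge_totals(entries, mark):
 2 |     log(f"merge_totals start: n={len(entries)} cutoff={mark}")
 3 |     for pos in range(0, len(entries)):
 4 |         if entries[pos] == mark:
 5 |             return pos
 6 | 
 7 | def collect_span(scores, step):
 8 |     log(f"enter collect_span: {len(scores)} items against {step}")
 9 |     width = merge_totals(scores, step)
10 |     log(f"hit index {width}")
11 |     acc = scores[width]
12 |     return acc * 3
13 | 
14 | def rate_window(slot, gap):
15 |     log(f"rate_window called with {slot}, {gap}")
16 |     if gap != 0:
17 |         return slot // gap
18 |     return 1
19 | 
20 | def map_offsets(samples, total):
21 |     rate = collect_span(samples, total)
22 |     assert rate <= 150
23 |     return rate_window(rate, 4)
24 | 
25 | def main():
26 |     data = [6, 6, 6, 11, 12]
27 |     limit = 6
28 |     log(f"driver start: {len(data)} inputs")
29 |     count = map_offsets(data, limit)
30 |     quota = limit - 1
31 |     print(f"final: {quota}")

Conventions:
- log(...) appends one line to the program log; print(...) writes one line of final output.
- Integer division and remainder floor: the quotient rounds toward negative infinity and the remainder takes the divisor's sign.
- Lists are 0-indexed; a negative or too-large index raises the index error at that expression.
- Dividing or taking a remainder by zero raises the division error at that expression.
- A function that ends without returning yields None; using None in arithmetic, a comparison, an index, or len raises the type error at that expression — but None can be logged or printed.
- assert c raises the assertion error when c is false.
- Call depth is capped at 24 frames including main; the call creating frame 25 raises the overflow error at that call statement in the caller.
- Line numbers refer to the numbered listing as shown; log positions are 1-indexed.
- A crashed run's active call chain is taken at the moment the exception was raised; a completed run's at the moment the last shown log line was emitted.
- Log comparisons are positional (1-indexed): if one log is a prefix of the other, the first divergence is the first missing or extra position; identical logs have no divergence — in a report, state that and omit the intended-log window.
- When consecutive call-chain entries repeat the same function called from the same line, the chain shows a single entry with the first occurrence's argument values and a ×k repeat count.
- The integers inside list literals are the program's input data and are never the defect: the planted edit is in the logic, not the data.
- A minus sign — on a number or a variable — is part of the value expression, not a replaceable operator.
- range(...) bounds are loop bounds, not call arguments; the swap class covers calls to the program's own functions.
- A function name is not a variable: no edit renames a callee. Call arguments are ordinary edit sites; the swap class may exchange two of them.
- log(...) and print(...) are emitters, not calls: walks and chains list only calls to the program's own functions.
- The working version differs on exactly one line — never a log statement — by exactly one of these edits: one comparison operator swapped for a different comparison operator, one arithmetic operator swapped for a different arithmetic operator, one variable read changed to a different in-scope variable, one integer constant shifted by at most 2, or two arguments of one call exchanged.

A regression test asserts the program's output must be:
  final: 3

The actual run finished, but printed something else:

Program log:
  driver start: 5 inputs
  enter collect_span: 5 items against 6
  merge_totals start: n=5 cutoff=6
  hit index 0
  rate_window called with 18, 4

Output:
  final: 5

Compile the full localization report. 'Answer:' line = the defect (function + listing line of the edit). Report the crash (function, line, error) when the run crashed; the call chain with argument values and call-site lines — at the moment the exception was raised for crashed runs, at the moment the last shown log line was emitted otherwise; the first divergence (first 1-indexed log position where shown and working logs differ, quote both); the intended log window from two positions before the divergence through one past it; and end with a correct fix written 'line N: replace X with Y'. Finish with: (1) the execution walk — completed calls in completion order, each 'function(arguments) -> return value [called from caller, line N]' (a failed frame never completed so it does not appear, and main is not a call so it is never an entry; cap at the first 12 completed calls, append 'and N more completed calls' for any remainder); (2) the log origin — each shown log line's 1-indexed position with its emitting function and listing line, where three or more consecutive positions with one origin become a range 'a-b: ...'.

Answer: the defect is in main at line 30.
Core observation: No log line changed; the fault shows up purely in the output.
Call chain: main -> map_offsets([6, 6, 6, 11, 12], 6) (called at line 29) -> rate_window(18, 4) (called at line 23).
First divergence: none — the logs agree in full.
Execution walk:
  merge_totals([6, 6, 6, 11, 12], 6) -> 0  [called from collect_span, line 9]
  collect_span([6, 6, 6, 11, 12], 6) -> 18  [called from map_offsets, line 21]
  rate_window(18, 4) -> 4  [called from map_offsets, line 23]
  map_offsets([6, 6, 6, 11, 12], 6) -> 4  [called from main, line 29]
Log line origins:
  1: emitted by main (line 28)
  2: emitted by collect_span (line 8)
  3: emitted by merge_totals (line 2)
  4: emitted by collect_span (line 10)
  5: emitted by rate_window (line 15)
A correct fix: line 30: replace `limit` with `count`.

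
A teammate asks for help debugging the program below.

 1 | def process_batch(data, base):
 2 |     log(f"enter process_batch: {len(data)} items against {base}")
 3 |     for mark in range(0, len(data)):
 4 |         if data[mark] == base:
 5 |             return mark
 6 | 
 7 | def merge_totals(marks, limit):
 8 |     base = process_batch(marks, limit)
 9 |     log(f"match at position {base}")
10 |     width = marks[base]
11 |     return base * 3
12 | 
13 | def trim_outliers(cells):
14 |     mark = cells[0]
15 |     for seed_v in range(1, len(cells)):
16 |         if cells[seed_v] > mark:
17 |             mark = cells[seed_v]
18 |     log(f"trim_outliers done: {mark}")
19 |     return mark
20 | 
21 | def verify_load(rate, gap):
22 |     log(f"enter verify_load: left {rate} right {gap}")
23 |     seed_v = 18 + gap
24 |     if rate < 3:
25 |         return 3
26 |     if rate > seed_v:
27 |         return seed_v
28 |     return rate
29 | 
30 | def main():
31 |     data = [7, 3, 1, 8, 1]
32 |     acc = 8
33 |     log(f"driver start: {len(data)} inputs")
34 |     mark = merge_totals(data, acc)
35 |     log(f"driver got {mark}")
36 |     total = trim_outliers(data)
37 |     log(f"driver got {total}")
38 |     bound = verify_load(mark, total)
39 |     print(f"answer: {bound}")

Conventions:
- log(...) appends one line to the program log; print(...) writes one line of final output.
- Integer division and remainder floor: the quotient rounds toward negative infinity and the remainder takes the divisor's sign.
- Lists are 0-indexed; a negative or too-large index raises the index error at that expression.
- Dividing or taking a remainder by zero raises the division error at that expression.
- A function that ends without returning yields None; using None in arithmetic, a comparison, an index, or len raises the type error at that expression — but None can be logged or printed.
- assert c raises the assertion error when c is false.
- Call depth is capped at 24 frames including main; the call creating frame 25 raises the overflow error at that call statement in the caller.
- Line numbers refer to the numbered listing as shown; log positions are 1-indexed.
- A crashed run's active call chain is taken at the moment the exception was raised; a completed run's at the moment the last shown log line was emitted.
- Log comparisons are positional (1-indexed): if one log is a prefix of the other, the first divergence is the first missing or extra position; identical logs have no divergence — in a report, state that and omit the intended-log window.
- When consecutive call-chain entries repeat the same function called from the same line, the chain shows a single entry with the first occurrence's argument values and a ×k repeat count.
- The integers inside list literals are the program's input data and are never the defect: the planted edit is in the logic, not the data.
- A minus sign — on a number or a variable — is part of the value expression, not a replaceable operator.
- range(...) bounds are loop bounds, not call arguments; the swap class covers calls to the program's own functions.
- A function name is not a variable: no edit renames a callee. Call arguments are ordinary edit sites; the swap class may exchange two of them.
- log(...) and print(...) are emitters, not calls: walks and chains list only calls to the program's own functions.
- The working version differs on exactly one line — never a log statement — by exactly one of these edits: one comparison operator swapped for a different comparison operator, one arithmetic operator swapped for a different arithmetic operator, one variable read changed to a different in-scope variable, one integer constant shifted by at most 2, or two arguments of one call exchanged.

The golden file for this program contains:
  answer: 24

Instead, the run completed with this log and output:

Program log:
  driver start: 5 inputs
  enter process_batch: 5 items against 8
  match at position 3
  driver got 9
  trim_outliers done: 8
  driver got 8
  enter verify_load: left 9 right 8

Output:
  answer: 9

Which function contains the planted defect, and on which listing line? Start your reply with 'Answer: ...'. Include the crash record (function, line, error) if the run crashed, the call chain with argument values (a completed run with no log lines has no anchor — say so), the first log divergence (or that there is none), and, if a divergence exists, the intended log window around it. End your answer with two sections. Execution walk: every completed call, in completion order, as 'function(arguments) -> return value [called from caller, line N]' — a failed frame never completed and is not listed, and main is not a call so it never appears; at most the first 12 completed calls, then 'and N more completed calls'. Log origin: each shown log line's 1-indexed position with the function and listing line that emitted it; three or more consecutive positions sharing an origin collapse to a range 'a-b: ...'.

Answer: the defect is in merge_totals at line 11.
Key fact: Log line 4 is where behavior first shows: 'driver got 9' appears instead of 'driver got 24'.
Call chain: main -> verify_load(9, 8) (called at line 38).
First divergence: position 4 — the shown line 'driver got 9' should read 'driver got 24'.
Intended log window:
  2: enter process_batch: 5 items against 8
  3: match at position 3
  4: driver got 24
  5: trim_outliers done: 8
Execution walk:
  process_batch([7, 3, 1, 8, 1], 8) -> 3  [called from merge_totals, line 8]
  merge_totals([7, 3, 1, 8, 1], 8) -> 9  [called from main, line 34]
  trim_outliers([7, 3, 1, 8, 1]) -> 8  [called from main, line 36]
  verify_load(9, 8) -> 9  [called from main, line 38]
Log origins:
  1: logged in main at line 33
  2: logged in process_batch at line 2
  3: logged in merge_totals at line 9
  4: logged in main at line 35
  5: logged in trim_outliers at line 18
  6: logged in main at line 37
  7: logged in verify_load at line 22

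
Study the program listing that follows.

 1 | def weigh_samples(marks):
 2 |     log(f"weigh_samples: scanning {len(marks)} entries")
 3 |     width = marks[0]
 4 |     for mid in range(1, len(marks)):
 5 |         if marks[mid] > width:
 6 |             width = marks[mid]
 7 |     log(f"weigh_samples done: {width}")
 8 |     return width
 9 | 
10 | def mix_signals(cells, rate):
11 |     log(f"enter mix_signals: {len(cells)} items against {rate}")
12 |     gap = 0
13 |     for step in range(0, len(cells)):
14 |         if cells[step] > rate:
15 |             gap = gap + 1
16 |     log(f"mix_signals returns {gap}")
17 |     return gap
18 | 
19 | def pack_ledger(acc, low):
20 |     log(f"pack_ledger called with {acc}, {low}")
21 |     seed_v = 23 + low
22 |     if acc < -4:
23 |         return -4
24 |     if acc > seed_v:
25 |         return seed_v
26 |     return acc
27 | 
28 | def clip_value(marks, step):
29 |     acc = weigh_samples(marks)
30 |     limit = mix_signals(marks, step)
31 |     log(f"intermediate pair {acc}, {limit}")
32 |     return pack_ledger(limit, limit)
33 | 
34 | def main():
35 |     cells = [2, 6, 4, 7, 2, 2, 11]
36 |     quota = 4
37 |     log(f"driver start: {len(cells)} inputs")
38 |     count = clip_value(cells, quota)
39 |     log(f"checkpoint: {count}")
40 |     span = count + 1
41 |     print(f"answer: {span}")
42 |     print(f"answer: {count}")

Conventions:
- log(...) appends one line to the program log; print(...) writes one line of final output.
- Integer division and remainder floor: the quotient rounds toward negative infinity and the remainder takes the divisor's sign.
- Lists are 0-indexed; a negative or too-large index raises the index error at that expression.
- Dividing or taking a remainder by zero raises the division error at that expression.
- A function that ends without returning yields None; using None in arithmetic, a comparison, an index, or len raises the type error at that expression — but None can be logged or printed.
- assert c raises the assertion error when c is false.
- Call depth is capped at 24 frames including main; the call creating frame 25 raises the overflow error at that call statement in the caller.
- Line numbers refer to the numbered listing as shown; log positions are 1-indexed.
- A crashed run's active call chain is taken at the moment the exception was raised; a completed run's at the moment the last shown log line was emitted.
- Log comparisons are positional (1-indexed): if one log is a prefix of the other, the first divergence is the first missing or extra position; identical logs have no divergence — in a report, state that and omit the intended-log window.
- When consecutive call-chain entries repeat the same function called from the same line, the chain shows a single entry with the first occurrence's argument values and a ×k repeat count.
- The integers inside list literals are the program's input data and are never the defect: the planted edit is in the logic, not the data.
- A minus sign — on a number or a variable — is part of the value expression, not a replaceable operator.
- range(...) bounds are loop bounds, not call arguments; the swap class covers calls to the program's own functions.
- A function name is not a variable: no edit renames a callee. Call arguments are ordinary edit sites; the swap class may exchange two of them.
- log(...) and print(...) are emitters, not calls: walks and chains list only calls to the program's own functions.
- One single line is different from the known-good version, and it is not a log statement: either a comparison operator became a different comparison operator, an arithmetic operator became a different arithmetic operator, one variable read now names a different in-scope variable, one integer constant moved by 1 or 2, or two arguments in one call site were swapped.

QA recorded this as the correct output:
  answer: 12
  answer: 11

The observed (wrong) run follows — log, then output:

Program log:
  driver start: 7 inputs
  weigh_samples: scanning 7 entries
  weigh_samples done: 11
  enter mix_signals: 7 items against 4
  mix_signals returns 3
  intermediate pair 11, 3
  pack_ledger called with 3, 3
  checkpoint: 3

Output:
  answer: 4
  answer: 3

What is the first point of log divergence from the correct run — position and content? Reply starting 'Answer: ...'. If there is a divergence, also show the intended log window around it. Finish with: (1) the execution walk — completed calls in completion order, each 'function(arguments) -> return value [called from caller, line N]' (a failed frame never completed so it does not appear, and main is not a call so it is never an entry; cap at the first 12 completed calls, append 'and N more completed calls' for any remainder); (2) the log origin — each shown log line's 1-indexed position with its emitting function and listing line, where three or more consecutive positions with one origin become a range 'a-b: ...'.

Answer: position 7; shown 'pack_ledger called with 3, 3' vs intended 'pack_ledger called with 11, 3'.
Intended log window:
  5: mix_signals returns 3
  6: intermediate pair 11, 3
  7: pack_ledger called with 11, 3
  8: checkpoint: 11
Execution walk:
  weigh_samples([2, 6, 4, 7, 2, 2, 11]) -> 11  [called from clip_value, line 29]
  mix_signals([2, 6, 4, 7, 2, 2, 11], 4) -> 3  [called from clip_value, line 30]
  pack_ledger(3, 3) -> 3  [called from clip_value, line 32]
  clip_value([2, 6, 4, 7, 2, 2, 11], 4) -> 3  [called from main, line 38]
Log line origins:
  1: logged in main at line 37
  2: logged in weigh_samples at line 2
  3: logged in weigh_samples at line 7
  4: logged in mix_signals at line 11
  5: logged in mix_signals at line 16
  6: logged in clip_value at line 31
  7: logged in pack_ledger at line 20
  8: logged in main at line 39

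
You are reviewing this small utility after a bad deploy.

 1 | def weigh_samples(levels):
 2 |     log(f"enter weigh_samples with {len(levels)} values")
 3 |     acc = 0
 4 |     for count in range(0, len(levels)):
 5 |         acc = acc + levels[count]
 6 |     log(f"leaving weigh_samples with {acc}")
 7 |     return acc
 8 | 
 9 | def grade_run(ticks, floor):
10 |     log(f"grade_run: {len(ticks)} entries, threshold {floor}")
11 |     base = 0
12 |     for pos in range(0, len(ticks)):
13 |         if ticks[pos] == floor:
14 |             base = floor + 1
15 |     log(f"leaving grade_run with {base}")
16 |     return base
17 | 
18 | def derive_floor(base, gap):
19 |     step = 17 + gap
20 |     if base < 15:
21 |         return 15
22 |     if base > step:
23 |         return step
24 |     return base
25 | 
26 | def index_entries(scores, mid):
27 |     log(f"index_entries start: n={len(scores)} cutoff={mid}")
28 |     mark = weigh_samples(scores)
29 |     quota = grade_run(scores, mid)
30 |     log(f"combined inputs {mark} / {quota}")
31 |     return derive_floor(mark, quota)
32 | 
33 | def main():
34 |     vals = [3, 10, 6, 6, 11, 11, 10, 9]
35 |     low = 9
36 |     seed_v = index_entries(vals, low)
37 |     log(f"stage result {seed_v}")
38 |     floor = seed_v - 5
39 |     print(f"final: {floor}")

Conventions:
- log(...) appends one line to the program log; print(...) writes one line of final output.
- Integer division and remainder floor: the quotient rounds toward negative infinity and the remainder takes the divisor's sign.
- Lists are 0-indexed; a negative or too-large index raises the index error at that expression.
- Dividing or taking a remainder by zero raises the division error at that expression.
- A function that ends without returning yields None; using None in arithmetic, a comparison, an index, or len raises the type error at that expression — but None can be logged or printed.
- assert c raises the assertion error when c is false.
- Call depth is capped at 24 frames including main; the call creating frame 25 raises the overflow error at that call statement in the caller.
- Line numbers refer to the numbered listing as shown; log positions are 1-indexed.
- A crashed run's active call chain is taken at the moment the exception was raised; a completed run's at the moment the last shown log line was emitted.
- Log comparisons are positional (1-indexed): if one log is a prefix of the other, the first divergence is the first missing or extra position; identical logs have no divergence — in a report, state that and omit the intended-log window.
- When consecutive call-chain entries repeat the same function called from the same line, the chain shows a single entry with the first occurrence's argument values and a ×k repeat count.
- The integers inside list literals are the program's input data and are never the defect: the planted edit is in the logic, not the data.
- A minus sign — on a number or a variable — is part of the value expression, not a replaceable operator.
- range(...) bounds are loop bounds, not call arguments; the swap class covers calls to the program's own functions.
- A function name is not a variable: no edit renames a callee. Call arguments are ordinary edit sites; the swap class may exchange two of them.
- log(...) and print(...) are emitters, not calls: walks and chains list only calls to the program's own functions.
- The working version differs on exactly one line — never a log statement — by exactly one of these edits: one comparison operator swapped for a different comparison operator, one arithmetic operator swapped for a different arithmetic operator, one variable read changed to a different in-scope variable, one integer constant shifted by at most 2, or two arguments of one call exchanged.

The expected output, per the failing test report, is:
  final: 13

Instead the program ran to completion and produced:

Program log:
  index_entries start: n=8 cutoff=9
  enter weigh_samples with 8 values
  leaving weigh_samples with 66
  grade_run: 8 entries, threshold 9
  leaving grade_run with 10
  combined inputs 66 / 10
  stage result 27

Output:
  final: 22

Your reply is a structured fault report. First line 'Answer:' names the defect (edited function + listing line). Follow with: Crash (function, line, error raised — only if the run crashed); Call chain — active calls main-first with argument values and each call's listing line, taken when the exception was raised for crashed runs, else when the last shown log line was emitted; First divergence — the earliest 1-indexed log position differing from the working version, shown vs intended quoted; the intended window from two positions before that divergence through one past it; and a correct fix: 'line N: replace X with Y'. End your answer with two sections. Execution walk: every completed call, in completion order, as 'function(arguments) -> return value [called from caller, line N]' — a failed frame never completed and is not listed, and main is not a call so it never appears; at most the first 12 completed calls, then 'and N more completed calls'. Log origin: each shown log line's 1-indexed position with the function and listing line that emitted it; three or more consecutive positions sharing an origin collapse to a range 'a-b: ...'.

Answer: the defect is in grade_run at line 14.
Key fact: Log line 5 is where behavior first shows: 'leaving grade_run with 10' appears instead of 'leaving grade_run with 1'.
Call chain: main.
First divergence: at position 5 the run shows 'leaving grade_run with 10' where the working version logs 'leaving grade_run with 1'.
Intended log window:
  3: leaving weigh_samples with 66
  4: grade_run: 8 entries, threshold 9
  5: leaving grade_run with 1
  6: combined inputs 66 / 1
Execution walk:
  weigh_samples([3, 10, 6, 6, 11, 11, 10, 9]) -> 66  [called from index_entries, line 28]
  grade_run([3, 10, 6, 6, 11, 11, 10, 9], 9) -> 10  [called from index_entries, line 29]
  derive_floor(66, 10) -> 27  [called from index_entries, line 31]
  index_entries([3, 10, 6, 6, 11, 11, 10, 9], 9) -> 27  [called from main, line 36]
Log line origins:
  1: emitted by index_entries (line 27)
  2: emitted by weigh_samples (line 2)
  3: emitted by weigh_samples (line 6)
  4: emitted by grade_run (line 10)
  5: emitted by grade_run (line 15)
  6: emitted by index_entries (line 30)
  7: emitted by main (line 37)
A correct fix: line 14: replace `floor` with `base`.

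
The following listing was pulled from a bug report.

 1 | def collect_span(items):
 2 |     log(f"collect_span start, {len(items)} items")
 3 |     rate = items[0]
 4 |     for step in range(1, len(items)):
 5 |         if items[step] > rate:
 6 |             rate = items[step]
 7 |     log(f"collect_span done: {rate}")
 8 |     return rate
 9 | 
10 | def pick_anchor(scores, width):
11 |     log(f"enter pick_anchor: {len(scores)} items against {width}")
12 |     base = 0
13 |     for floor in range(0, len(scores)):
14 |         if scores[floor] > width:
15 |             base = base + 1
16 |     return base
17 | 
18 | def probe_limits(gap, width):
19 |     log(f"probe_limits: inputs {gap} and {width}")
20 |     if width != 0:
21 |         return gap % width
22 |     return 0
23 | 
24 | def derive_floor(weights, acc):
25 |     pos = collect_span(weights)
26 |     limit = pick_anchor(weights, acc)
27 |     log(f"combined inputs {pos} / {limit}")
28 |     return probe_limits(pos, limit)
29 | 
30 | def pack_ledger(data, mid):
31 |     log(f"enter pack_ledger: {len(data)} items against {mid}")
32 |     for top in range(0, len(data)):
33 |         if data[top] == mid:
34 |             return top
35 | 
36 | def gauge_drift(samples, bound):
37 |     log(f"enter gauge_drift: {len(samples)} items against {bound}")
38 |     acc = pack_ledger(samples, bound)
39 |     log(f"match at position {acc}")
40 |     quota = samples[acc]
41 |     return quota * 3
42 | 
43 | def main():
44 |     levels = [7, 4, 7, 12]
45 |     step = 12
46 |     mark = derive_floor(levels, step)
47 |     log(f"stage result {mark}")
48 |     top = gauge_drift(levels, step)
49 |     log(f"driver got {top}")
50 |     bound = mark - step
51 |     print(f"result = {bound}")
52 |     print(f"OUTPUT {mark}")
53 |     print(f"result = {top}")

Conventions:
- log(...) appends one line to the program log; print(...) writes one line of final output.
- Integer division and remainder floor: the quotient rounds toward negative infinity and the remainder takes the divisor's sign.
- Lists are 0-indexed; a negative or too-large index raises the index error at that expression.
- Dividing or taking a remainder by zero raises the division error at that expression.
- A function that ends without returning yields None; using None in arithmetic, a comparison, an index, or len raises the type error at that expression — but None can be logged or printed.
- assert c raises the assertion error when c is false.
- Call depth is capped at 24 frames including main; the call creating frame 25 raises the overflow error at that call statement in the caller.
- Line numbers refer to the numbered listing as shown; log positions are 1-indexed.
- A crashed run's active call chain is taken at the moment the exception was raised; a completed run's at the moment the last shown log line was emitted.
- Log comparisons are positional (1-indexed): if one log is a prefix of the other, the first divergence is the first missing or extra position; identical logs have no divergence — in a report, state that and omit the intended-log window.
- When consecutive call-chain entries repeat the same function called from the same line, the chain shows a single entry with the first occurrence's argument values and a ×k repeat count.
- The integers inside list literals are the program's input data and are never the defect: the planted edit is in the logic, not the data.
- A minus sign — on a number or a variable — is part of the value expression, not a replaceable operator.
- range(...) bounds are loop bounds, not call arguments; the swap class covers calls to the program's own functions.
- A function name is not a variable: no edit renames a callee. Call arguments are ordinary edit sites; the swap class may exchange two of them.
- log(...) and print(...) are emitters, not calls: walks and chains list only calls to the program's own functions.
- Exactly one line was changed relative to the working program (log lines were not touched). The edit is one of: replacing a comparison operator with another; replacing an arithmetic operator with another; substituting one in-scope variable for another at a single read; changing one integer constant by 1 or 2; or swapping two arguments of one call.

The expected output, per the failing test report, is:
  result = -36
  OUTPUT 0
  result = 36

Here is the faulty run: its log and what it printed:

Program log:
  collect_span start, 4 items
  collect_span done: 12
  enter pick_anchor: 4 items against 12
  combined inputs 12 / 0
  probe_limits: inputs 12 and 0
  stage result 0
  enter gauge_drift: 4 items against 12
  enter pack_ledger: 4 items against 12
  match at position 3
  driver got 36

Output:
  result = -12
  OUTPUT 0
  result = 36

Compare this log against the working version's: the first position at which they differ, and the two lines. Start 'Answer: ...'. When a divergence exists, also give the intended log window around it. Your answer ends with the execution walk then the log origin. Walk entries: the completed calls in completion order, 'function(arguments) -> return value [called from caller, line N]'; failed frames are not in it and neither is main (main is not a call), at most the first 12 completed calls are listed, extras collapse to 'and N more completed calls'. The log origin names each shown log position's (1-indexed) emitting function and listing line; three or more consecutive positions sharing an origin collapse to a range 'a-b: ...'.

Answer: none; the two logs match at every position.
Execution walk:
  collect_span([7, 4, 7, 12]) -> 12  [called from derive_floor, line 25]
  pick_anchor([7, 4, 7, 12], 12) -> 0  [called from derive_floor, line 26]
  probe_limits(12, 0) -> 0  [called from derive_floor, line 28]
  derive_floor([7, 4, 7, 12], 12) -> 0  [called from main, line 46]
  pack_ledger([7, 4, 7, 12], 12) -> 3  [called from gauge_drift, line 38]
  gauge_drift([7, 4, 7, 12], 12) -> 36  [called from main, line 48]
Log origin:
  1: logged in collect_span at line 2
  2: logged in collect_span at line 7
  3: logged in pick_anchor at line 11
  4: logged in derive_floor at line 27
  5: logged in probe_limits at line 19
  6: logged in main at line 47
  7: logged in gauge_drift at line 37
  8: logged in pack_ledger at line 31
  9: logged in gauge_drift at line 39
  10: logged in main at line 49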